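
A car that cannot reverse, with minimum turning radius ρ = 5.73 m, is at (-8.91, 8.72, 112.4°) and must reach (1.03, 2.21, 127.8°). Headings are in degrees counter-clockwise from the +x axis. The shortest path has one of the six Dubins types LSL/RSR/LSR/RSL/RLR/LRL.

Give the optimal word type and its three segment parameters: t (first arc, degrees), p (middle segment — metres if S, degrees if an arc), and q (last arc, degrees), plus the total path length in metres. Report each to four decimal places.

Let ψ = atan2(Δy, Δx) = atan2(-6.51, 9.94) = -33.2220° be the start→goal bearing.
Normalize: d = |goal − start| / ρ = 11.882075/5.73 = 2.073661, α = (θ_start − ψ) mod 360° = 145.6220° = 2.541583 rad, β = (θ_goal − ψ) mod 360° = 161.0220° = 2.810364 rad.
Common terms: sin α = 0.564650, cos α = -0.825330, sin β = 0.325205, cos β = -0.945643, cos(α−β) = 0.964095, d² = 4.300068. Work in radians in the unit-radius frame; every candidate has L = ρ·(t + p + q).
LSL: p² = 2 + d² − 2cos(α−β) + 2d(sin α − sin β) = 5.364932; p = √p² = 2.316232; φ = atan2(cos β − cos α, d + sin α − sin β) = -0.051967 rad; t = (φ − α) mod 2π = 3.689635 rad, q = (β − φ) mod 2π = 2.862331 rad → L = 5.73·(3.689635 + 2.316232 + 2.862331) = 5.73·8.868198 = 50.814777 m
RSR: p² = 2 + d² − 2cos(α−β) + 2d(sin β − sin α) = 3.378822; p = √p² = 1.838157; φ = atan2(cos α − cos β, d − sin α + sin β) = 0.065500 rad; t = (α − φ) mod 2π = 2.476083 rad, q = (φ − β) mod 2π = 3.538322 rad → L = 5.73·(2.476083 + 1.838157 + 3.538322) = 5.73·7.852562 = 44.995179 m
LSR: p² = d² − 2 + 2cos(α−β) + 2d(sin α + sin β) = 7.918777; p = √p² = 2.814032; φ = atan2(−cos α − cos β, d + sin α + sin β) − atan2(−2, p) = 1.156534 rad; t = (φ − α) mod 2π = 4.898136 rad, q = (φ − β) mod 2π = 4.629356 rad → L = 5.73·(4.898136 + 2.814032 + 4.629356) = 5.73·12.341524 = 70.716934 m
RSL: p² = d² − 2 + 2cos(α−β) − 2d(sin α + sin β) = 0.537740; p = √p² = 0.733308; φ = atan2(cos α + cos β, d − sin α − sin β) − atan2(2, p) = -2.200924 rad; t = (α − φ) mod 2π = 4.742507 rad, q = (β − φ) mod 2π = 5.011288 rad → L = 5.73·(4.742507 + 0.733308 + 5.011288) = 5.73·10.487102 = 60.091096 m
RLR: c = (6 − d² + 2cos(α−β) + 2d(sin α − sin β))/8 = 0.577647; p = 2π − arccos c = 5.328232 rad; φ = atan2(cos α − cos β, d − sin α + sin β) = 0.065500 rad; t = (α − φ + p/2) mod 2π = 5.140199 rad, q = (α − β − t + p) mod 2π = 6.202438 rad → L = 5.73·(5.140199 + 5.328232 + 6.202438) = 5.73·16.670870 = 95.524083 m
LRL: c = (6 − d² + 2cos(α−β) − 2d(sin α − sin β))/8 = 0.329383; p = 2π − arccos c = 5.048039 rad; φ = atan2(cos β − cos α, d + sin α − sin β) = -0.051967 rad; t = (φ − α + p/2) mod 2π = 6.213655 rad, q = (β − α − t + p) mod 2π = 5.386350 rad → L = 5.73·(6.213655 + 5.048039 + 5.386350) = 5.73·16.648045 = 95.393298 m
Shortest: RSR with L = 44.995179 m ≈ 44.9952 m
Convert RSR to answer units (arcs ×180/π): t = 2.476083·180/π = 141.8691°, p = ρ·p = 5.73·1.838157 = 10.5326 m, q = 3.538322·180/π = 202.7309°, L = 44.9952 m.

RSR: t = 141.8691°, p = 10.5326 m, q = 202.7309°, L = 44.9952 m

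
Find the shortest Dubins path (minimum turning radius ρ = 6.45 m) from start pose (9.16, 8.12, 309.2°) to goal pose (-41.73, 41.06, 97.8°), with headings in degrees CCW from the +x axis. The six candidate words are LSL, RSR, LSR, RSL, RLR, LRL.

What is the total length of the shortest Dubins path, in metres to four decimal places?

78.5352 m

Let ψ = atan2(Δy, Δx) = atan2(32.94, -50.89) = 147.0859° be the start→goal bearing.
Normalize: d = |goal − start| / ρ = 60.620423/6.45 = 9.398515, α = (θ_start − ψ) mod 360° = 162.1141° = 2.829425 rad, β = (θ_goal − ψ) mod 360° = 310.7141° = 5.422984 rad.
Common terms: sin α = 0.307122, cos α = -0.951670, sin β = -0.757974, cos β = 0.652285, cos(α−β) = -0.853551, d² = 88.332088. Work in radians in the unit-radius frame; every candidate has L = ρ·(t + p + q).
LSL: p² = 2 + d² − 2cos(α−β) + 2d(sin α − sin β) = 112.059831; p = √p² = 10.585832; φ = atan2(cos β − cos α, d + sin α − sin β) = 0.152105 rad; t = (φ − α) mod 2π = 3.605865 rad, q = (β − φ) mod 2π = 5.270879 rad → L = 6.45·(3.605865 + 10.585832 + 5.270879) = 6.45·19.462576 = 125.533616 m
RSR: p² = 2 + d² − 2cos(α−β) + 2d(sin β − sin α) = 72.018549; p = √p² = 8.486374; φ = atan2(cos α − cos β, d − sin α + sin β) = -0.190147 rad; t = (α − φ) mod 2π = 3.019572 rad, q = (φ − β) mod 2π = 0.670054 rad → L = 6.45·(3.019572 + 8.486374 + 0.670054) = 6.45·12.176000 = 78.535202 m
LSR: p² = d² − 2 + 2cos(α−β) + 2d(sin α + sin β) = 76.150318; p = √p² = 8.726415; φ = atan2(−cos α − cos β, d + sin α + sin β) − atan2(−2, p) = 0.258745 rad; t = (φ − α) mod 2π = 3.712506 rad, q = (φ − β) mod 2π = 1.118946 rad → L = 6.45·(3.712506 + 8.726415 + 1.118946) = 6.45·13.557867 = 87.448241 m
RSL: p² = d² − 2 + 2cos(α−β) − 2d(sin α + sin β) = 93.099655; p = √p² = 9.648816; φ = atan2(cos α + cos β, d − sin α − sin β) − atan2(2, p) = -0.234772 rad; t = (α − φ) mod 2π = 3.064197 rad, q = (β − φ) mod 2π = 5.657756 rad → L = 6.45·(3.064197 + 9.648816 + 5.657756) = 6.45·18.370770 = 118.491464 m
RLR: c = (6 − d² + 2cos(α−β) + 2d(sin α − sin β))/8 = -8.002319, |c| > 1 → infeasible
LRL: c = (6 − d² + 2cos(α−β) − 2d(sin α − sin β))/8 = -13.007479, |c| > 1 → infeasible
Shortest: RSR with L = 78.535202 m ≈ 78.5352 m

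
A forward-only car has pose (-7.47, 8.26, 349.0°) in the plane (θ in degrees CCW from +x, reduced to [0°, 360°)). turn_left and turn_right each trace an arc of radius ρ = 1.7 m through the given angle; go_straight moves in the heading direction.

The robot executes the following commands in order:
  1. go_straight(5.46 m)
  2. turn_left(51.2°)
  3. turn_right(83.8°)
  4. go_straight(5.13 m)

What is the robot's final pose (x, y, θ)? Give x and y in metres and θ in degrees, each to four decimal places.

(5.2960, 3.9834, 316.4000°)

set_pose: (x, y, θ) = (-7.4700, 8.2600, 349.0000°), ρ = 1.7
go_straight(5.46): x += 5.46·cos θ, y += 5.46·sin θ → (-2.1103, 7.2182, 349.0000°)
turn_left(51.2°): centre at ρ to the left, rotate +51.2° → (-0.6887, 7.5885, 400.2000° ≡ 40.2000°)
turn_right(83.8°): centre at ρ to the right, rotate −83.8° → (1.5810, 7.5211, -43.6000° ≡ 316.4000°)
go_straight(5.13): x += 5.13·cos θ, y += 5.13·sin θ → (5.2960, 3.9834, 316.4000°)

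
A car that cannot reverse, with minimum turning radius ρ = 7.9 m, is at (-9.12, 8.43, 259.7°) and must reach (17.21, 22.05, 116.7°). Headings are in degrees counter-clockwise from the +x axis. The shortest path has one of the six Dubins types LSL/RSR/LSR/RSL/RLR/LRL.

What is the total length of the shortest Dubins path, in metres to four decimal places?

46.1713 m

Let ψ = atan2(Δy, Δx) = atan2(13.62, 26.33) = 27.3517° be the start→goal bearing.
Normalize: d = |goal − start| / ρ = 29.644111/7.9 = 3.752419, α = (θ_start − ψ) mod 360° = 232.3483° = 4.055244 rad, β = (θ_goal − ψ) mod 360° = 89.3483° = 1.559423 rad.
Common terms: sin α = -0.791739, cos α = -0.610859, sin β = 0.999935, cos β = 0.011373, cos(α−β) = -0.798636, d² = 14.080649. Work in radians in the unit-radius frame; every candidate has L = ρ·(t + p + q).
LSL: p² = 2 + d² − 2cos(α−β) + 2d(sin α − sin β) = 4.231692; p = √p² = 2.057108; φ = atan2(cos β − cos α, d + sin α − sin β) = 0.307293 rad; t = (φ − α) mod 2π = 2.535234 rad, q = (β − φ) mod 2π = 1.252130 rad → L = 7.9·(2.535234 + 2.057108 + 1.252130) = 7.9·5.844472 = 46.171330 m
RSR: p² = 2 + d² − 2cos(α−β) + 2d(sin β − sin α) = 31.124148; p = √p² = 5.578902; φ = atan2(cos α − cos β, d − sin α + sin β) = -0.111766 rad; t = (α − φ) mod 2π = 4.167009 rad, q = (φ − β) mod 2π = 4.611997 rad → L = 7.9·(4.167009 + 5.578902 + 4.611997) = 7.9·14.357908 = 113.427475 m
LSR: p² = d² − 2 + 2cos(α−β) + 2d(sin α + sin β) = 12.045856; p = √p² = 3.470714; φ = atan2(−cos α − cos β, d + sin α + sin β) − atan2(−2, p) = 0.672995 rad; t = (φ − α) mod 2π = 2.900937 rad, q = (φ − β) mod 2π = 5.396757 rad → L = 7.9·(2.900937 + 3.470714 + 5.396757) = 7.9·11.768408 = 92.970423 m
RSL: p² = d² − 2 + 2cos(α−β) − 2d(sin α + sin β) = 8.920900; p = √p² = 2.986788; φ = atan2(cos α + cos β, d − sin α − sin β) − atan2(2, p) = -0.757600 rad; t = (α − φ) mod 2π = 4.812844 rad, q = (β − φ) mod 2π = 2.317023 rad → L = 7.9·(4.812844 + 2.986788 + 2.317023) = 7.9·10.116654 = 79.921569 m
RLR: c = (6 − d² + 2cos(α−β) + 2d(sin α − sin β))/8 = -2.890518, |c| > 1 → infeasible
LRL: c = (6 − d² + 2cos(α−β) − 2d(sin α − sin β))/8 = 0.471038; p = 2π − arccos c = 5.202857 rad; φ = atan2(cos β − cos α, d + sin α − sin β) = 0.307293 rad; t = (φ − α + p/2) mod 2π = 5.136663 rad, q = (β − α − t + p) mod 2π = 3.853559 rad → L = 7.9·(5.136663 + 5.202857 + 3.853559) = 7.9·14.193078 = 112.125315 m
Shortest: LSL with L = 46.171330 m ≈ 46.1713 m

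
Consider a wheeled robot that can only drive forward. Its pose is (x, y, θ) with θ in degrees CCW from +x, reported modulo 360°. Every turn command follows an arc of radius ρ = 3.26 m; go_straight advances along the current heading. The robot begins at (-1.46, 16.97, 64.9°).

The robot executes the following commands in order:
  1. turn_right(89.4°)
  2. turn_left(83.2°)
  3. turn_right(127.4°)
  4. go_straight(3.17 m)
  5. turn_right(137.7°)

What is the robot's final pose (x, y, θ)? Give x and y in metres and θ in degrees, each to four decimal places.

(9.4690, 12.2593, 153.6000°)

set_pose: (x, y, θ) = (-1.4600, 16.9700, 64.9000°), ρ = 3.26
turn_right(89.4°): centre at ρ to the right, rotate −89.4° → (2.8441, 18.5536, -24.5000° ≡ 335.5000°)
turn_left(83.2°): centre at ρ to the left, rotate +83.2° → (6.9815, 19.8264, 418.7000° ≡ 58.7000°)
turn_right(127.4°): centre at ρ to the right, rotate −127.4° → (12.8043, 19.3170, -68.7000° ≡ 291.3000°)
go_straight(3.17): x += 3.17·cos θ, y += 3.17·sin θ → (13.9558, 16.3635, 291.3000°)
turn_right(137.7°): centre at ρ to the right, rotate −137.7° → (9.4690, 12.2593, 153.6000°)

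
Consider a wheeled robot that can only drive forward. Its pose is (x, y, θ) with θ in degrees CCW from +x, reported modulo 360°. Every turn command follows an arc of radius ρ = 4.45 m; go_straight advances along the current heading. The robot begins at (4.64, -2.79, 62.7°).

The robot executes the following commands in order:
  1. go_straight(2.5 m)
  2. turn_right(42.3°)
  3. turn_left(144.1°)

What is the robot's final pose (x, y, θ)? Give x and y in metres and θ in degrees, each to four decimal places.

(7.8279, 10.0205, 164.5000°)

set_pose: (x, y, θ) = (4.6400, -2.7900, 62.7000°), ρ = 4.45
go_straight(2.5): x += 2.5·cos θ, y += 2.5·sin θ → (5.7866, -0.5685, 62.7000°)
turn_right(42.3°): centre at ρ to the right, rotate −42.3° → (8.1898, 1.5615, 20.4000°)
turn_left(144.1°): centre at ρ to the left, rotate +144.1° → (7.8279, 10.0205, 164.5000°)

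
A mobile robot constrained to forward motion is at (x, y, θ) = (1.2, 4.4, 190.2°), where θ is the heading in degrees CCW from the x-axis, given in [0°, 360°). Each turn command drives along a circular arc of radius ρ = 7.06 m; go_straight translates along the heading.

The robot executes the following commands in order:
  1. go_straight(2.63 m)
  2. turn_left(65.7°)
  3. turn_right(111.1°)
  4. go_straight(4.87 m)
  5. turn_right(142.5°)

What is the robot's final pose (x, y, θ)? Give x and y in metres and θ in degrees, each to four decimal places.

(-18.0956, 10.2872, 2.3000°)

set_pose: (x, y, θ) = (1.2000, 4.4000, 190.2000°), ρ = 7.06
go_straight(2.63): x += 2.63·cos θ, y += 2.63·sin θ → (-1.3884, 3.9343, 190.2000°)
turn_left(65.7°): centre at ρ to the left, rotate +65.7° → (-6.9855, -1.2942, 255.9000°)
turn_right(111.1°): centre at ρ to the right, rotate −111.1° → (-17.9024, -5.3434, 144.8000°)
go_straight(4.87): x += 4.87·cos θ, y += 4.87·sin θ → (-21.8819, -2.5361, 144.8000°)
turn_right(142.5°): centre at ρ to the right, rotate −142.5° → (-18.0956, 10.2872, 2.3000°)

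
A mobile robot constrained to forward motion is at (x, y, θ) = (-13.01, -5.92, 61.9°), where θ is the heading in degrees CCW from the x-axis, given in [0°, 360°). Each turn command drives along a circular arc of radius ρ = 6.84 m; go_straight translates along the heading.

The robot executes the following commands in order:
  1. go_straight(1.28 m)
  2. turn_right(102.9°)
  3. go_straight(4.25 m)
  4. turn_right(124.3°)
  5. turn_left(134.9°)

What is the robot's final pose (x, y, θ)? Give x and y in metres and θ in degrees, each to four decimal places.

set_pose: (x, y, θ) = (-13.0100, -5.9200, 61.9000°), ρ = 6.84
go_straight(1.28): x += 1.28·cos θ, y += 1.28·sin θ → (-12.4071, -4.7909, 61.9000°)
turn_right(102.9°): centre at ρ to the right, rotate −102.9° → (-1.8859, -2.8504, -41.0000° ≡ 319.0000°)
go_straight(4.25): x += 4.25·cos θ, y += 4.25·sin θ → (1.3216, -5.6386, 319.0000°)
turn_right(124.3°): centre at ρ to the right, rotate −124.3° → (-1.4301, -17.4170, 194.7000°)
turn_left(134.9°): centre at ρ to the left, rotate +134.9° → (-3.1557, -29.9327, 329.6000°)

(-3.1557, -29.9327, 329.6000°)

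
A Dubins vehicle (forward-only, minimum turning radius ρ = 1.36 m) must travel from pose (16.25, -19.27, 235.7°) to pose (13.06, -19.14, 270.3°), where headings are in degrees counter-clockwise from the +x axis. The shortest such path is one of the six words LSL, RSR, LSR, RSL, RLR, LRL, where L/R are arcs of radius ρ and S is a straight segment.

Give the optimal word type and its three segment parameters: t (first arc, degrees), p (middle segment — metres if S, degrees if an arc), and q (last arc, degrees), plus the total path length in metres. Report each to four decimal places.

Let ψ = atan2(Δy, Δx) = atan2(0.13, -3.19) = 177.6664° be the start→goal bearing.
Normalize: d = |goal − start| / ρ = 3.192648/1.36 = 2.347535, α = (θ_start − ψ) mod 360° = 58.0336° = 1.012878 rad, β = (θ_goal − ψ) mod 360° = 92.6336° = 1.616762 rad.
Common terms: sin α = 0.848359, cos α = 0.529421, sin β = 0.998944, cos β = -0.045950, cos(α−β) = 0.823136, d² = 5.510921. Work in radians in the unit-radius frame; every candidate has L = ρ·(t + p + q).
LSL: p² = 2 + d² − 2cos(α−β) + 2d(sin α − sin β) = 5.157643; p = √p² = 2.271045; φ = atan2(cos β − cos α, d + sin α − sin β) = -0.256142 rad; t = (φ − α) mod 2π = 5.014165 rad, q = (β − φ) mod 2π = 1.872905 rad → L = 1.36·(5.014165 + 2.271045 + 1.872905) = 1.36·9.158114 = 12.455035 m
RSR: p² = 2 + d² − 2cos(α−β) + 2d(sin β − sin α) = 6.571654; p = √p² = 2.563524; φ = atan2(cos α − cos β, d − sin α + sin β) = 0.226374 rad; t = (α − φ) mod 2π = 0.786504 rad, q = (φ − β) mod 2π = 4.892797 rad → L = 1.36·(0.786504 + 2.563524 + 4.892797) = 1.36·8.242825 = 11.210242 m
LSR: p² = d² − 2 + 2cos(α−β) + 2d(sin α + sin β) = 13.830411; p = √p² = 3.718926; φ = atan2(−cos α − cos β, d + sin α + sin β) − atan2(−2, p) = 0.378673 rad; t = (φ − α) mod 2π = 5.648980 rad, q = (φ − β) mod 2π = 5.045096 rad → L = 1.36·(5.648980 + 3.718926 + 5.045096) = 1.36·14.413002 = 19.601682 m
RSL: p² = d² − 2 + 2cos(α−β) − 2d(sin α + sin β) = -3.516023 < 0 → infeasible
RLR: c = (6 − d² + 2cos(α−β) + 2d(sin α − sin β))/8 = 0.178543; p = 2π − arccos c = 4.891895 rad; φ = atan2(cos α − cos β, d − sin α + sin β) = 0.226374 rad; t = (α − φ + p/2) mod 2π = 3.232452 rad, q = (α − β − t + p) mod 2π = 1.055559 rad → L = 1.36·(3.232452 + 4.891895 + 1.055559) = 1.36·9.179905 = 12.484671 m
LRL: c = (6 − d² + 2cos(α−β) − 2d(sin α − sin β))/8 = 0.355295; p = 2π − arccos c = 5.075618 rad; φ = atan2(cos β − cos α, d + sin α − sin β) = -0.256142 rad; t = (φ − α + p/2) mod 2π = 1.268788 rad, q = (β − α − t + p) mod 2π = 4.410714 rad → L = 1.36·(1.268788 + 5.075618 + 4.410714) = 1.36·10.755120 = 14.626964 m
Shortest: RSR with L = 11.210242 m ≈ 11.2102 m
Convert RSR to answer units (arcs ×180/π): t = 0.786504·180/π = 45.0634°, p = ρ·p = 1.36·2.563524 = 3.4864 m, q = 4.892797·180/π = 280.3366°, L = 11.2102 m.

RSR: t = 45.0634°, p = 3.4864 m, q = 280.3366°, L = 11.2102 m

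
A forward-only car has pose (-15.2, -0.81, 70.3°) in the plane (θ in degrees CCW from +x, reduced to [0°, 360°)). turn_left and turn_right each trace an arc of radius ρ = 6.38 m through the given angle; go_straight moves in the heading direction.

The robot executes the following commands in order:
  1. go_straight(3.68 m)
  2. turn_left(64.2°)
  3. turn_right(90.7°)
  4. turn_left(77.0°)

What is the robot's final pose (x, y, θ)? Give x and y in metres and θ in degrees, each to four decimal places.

set_pose: (x, y, θ) = (-15.2000, -0.8100, 70.3000°), ρ = 6.38
go_straight(3.68): x += 3.68·cos θ, y += 3.68·sin θ → (-13.9595, 2.6546, 70.3000°)
turn_left(64.2°): centre at ρ to the left, rotate +64.2° → (-15.4155, 9.2771, 134.5000°)
turn_right(90.7°): centre at ρ to the right, rotate −90.7° → (-15.2809, 18.3537, 43.8000°)
turn_left(77.0°): centre at ρ to the left, rotate +77.0° → (-14.2166, 26.2254, 120.8000°)

(-14.2166, 26.2254, 120.8000°)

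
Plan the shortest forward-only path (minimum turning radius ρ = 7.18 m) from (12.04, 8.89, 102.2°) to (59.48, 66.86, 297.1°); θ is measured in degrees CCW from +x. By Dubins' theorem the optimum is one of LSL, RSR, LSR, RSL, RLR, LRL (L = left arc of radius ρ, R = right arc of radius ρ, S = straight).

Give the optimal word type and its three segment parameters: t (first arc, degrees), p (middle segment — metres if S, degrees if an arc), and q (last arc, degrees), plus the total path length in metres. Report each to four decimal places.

Let ψ = atan2(Δy, Δx) = atan2(57.97, 47.44) = 50.7047° be the start→goal bearing.
Normalize: d = |goal − start| / ρ = 74.907106/7.18 = 10.432745, α = (θ_start − ψ) mod 360° = 51.4953° = 0.898763 rad, β = (θ_goal − ψ) mod 360° = 246.3953° = 4.300410 rad.
Common terms: sin α = 0.782557, cos α = 0.622578, sin β = -0.916330, cos β = -0.400424, cos(α−β) = -0.966376, d² = 108.842159. Work in radians in the unit-radius frame; every candidate has L = ρ·(t + p + q).
LSL: p² = 2 + d² − 2cos(α−β) + 2d(sin α − sin β) = 148.223028; p = √p² = 12.174688; φ = atan2(cos β − cos α, d + sin α − sin β) = -0.084126 rad; t = (φ − α) mod 2π = 5.300296 rad, q = (β − φ) mod 2π = 4.384536 rad → L = 7.18·(5.300296 + 12.174688 + 4.384536) = 7.18·21.859520 = 156.951354 m
RSR: p² = 2 + d² − 2cos(α−β) + 2d(sin β − sin α) = 77.326793; p = √p² = 8.793565; φ = atan2(cos α − cos β, d − sin α + sin β) = 0.116599 rad; t = (α − φ) mod 2π = 0.782164 rad, q = (φ − β) mod 2π = 2.099375 rad → L = 7.18·(0.782164 + 8.793565 + 2.099375) = 7.18·11.675104 = 83.827247 m
LSR: p² = d² − 2 + 2cos(α−β) + 2d(sin α + sin β) = 102.118174; p = √p² = 10.105354; φ = atan2(−cos α − cos β, d + sin α + sin β) − atan2(−2, p) = 0.173823 rad; t = (φ − α) mod 2π = 5.558245 rad, q = (φ − β) mod 2π = 2.156598 rad → L = 7.18·(5.558245 + 10.105354 + 2.156598) = 7.18·17.820197 = 127.949013 m
RSL: p² = d² − 2 + 2cos(α−β) − 2d(sin α + sin β) = 107.700639; p = √p² = 10.377892; φ = atan2(cos α + cos β, d − sin α − sin β) − atan2(2, p) = -0.169362 rad; t = (α − φ) mod 2π = 1.068125 rad, q = (β − φ) mod 2π = 4.469772 rad → L = 7.18·(1.068125 + 10.377892 + 4.469772) = 7.18·15.915789 = 114.275362 m
RLR: c = (6 − d² + 2cos(α−β) + 2d(sin α − sin β))/8 = -8.665849, |c| > 1 → infeasible
LRL: c = (6 − d² + 2cos(α−β) − 2d(sin α − sin β))/8 = -17.527879, |c| > 1 → infeasible
Shortest: RSR with L = 83.827247 m ≈ 83.8272 m
Convert RSR to answer units (arcs ×180/π): t = 0.782164·180/π = 44.8147°, p = ρ·p = 7.18·8.793565 = 63.1378 m, q = 2.099375·180/π = 120.2853°, L = 83.8272 m.

RSR: t = 44.8147°, p = 63.1378 m, q = 120.2853°, L = 83.8272 m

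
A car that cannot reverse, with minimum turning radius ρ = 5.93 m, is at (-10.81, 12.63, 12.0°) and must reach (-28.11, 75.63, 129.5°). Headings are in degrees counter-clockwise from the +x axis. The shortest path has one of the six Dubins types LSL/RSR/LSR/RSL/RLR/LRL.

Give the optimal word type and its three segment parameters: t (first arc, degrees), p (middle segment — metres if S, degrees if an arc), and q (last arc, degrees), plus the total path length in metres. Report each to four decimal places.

Let ψ = atan2(Δy, Δx) = atan2(63.00, -17.30) = 105.3551° be the start→goal bearing.
Normalize: d = |goal − start| / ρ = 65.332151/5.93 = 11.017226, α = (θ_start − ψ) mod 360° = 266.6449° = 4.653831 rad, β = (θ_goal − ψ) mod 360° = 24.1449° = 0.421408 rad.
Common terms: sin α = -0.998286, cos α = -0.058524, sin β = 0.409046, cos β = 0.912514, cos(α−β) = -0.461749, d² = 121.379273. Work in radians in the unit-radius frame; every candidate has L = ρ·(t + p + q).
LSL: p² = 2 + d² − 2cos(α−β) + 2d(sin α − sin β) = 93.292992; p = √p² = 9.658830; φ = atan2(cos β − cos α, d + sin α − sin β) = 0.100704 rad; t = (φ − α) mod 2π = 1.730058 rad, q = (β − φ) mod 2π = 0.320704 rad → L = 5.93·(1.730058 + 9.658830 + 0.320704) = 5.93·11.709592 = 69.437878 m
RSR: p² = 2 + d² − 2cos(α−β) + 2d(sin β − sin α) = 155.312549; p = √p² = 12.462446; φ = atan2(cos α − cos β, d − sin α + sin β) = -0.077996 rad; t = (α − φ) mod 2π = 4.731827 rad, q = (φ − β) mod 2π = 5.783781 rad → L = 5.93·(4.731827 + 12.462446 + 5.783781) = 5.93·22.978054 = 136.259862 m
LSR: p² = d² − 2 + 2cos(α−β) + 2d(sin α + sin β) = 105.472184; p = √p² = 10.269965; φ = atan2(−cos α − cos β, d + sin α + sin β) − atan2(−2, p) = 0.110624 rad; t = (φ − α) mod 2π = 1.739978 rad, q = (φ − β) mod 2π = 5.972401 rad → L = 5.93·(1.739978 + 10.269965 + 5.972401) = 5.93·17.982344 = 106.635300 m
RSL: p² = d² − 2 + 2cos(α−β) − 2d(sin α + sin β) = 131.439367; p = √p² = 11.464701; φ = atan2(cos α + cos β, d − sin α − sin β) − atan2(2, p) = -0.099264 rad; t = (α − φ) mod 2π = 4.753095 rad, q = (β − φ) mod 2π = 0.520672 rad → L = 5.93·(4.753095 + 11.464701 + 0.520672) = 5.93·16.738468 = 99.259116 m
RLR: c = (6 − d² + 2cos(α−β) + 2d(sin α − sin β))/8 = -18.414069, |c| > 1 → infeasible
LRL: c = (6 − d² + 2cos(α−β) − 2d(sin α − sin β))/8 = -10.661624, |c| > 1 → infeasible
Shortest: LSL with L = 69.437878 m ≈ 69.4379 m
Convert LSL to answer units (arcs ×180/π): t = 1.730058·180/π = 99.1250°, p = ρ·p = 5.93·9.658830 = 57.2769 m, q = 0.320704·180/π = 18.3750°, L = 69.4379 m.

LSL: t = 99.1250°, p = 57.2769 m, q = 18.3750°, L = 69.4379 m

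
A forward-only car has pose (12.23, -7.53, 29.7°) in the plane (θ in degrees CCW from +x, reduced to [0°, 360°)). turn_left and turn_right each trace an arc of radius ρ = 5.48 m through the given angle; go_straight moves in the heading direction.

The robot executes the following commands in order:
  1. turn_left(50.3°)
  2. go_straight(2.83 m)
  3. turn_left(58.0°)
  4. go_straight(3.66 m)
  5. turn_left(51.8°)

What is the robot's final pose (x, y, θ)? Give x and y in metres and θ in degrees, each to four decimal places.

(6.3537, 7.8662, 189.8000°)

set_pose: (x, y, θ) = (12.2300, -7.5300, 29.7000°), ρ = 5.48
turn_left(50.3°): centre at ρ to the left, rotate +50.3° → (14.9116, -3.7215, 80.0000°)
go_straight(2.83): x += 2.83·cos θ, y += 2.83·sin θ → (15.4031, -0.9345, 80.0000°)
turn_left(58.0°): centre at ρ to the left, rotate +58.0° → (13.6731, 4.0895, 138.0000°)
go_straight(3.66): x += 3.66·cos θ, y += 3.66·sin θ → (10.9532, 6.5386, 138.0000°)
turn_left(51.8°): centre at ρ to the left, rotate +51.8° → (6.3537, 7.8662, 189.8000°)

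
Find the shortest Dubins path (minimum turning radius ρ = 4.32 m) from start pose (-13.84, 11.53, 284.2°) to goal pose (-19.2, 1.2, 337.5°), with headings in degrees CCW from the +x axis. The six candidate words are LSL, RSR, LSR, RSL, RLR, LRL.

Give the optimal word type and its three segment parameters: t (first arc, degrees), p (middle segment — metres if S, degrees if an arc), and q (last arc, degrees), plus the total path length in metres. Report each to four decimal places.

RLR: t = 154.5366°, p = 256.6204°, q = 48.7838°, L = 34.6787 m

Let ψ = atan2(Δy, Δx) = atan2(-10.33, -5.36) = -117.4238° be the start→goal bearing.
Normalize: d = |goal − start| / ρ = 11.637805/4.32 = 2.693936, α = (θ_start − ψ) mod 360° = 41.6238° = 0.726472 rad, β = (θ_goal − ψ) mod 360° = 94.9238° = 1.656732 rad.
Common terms: sin α = 0.664236, cos α = 0.747523, sin β = 0.996310, cos β = -0.085830, cos(α−β) = 0.597625, d² = 7.257293. Work in radians in the unit-radius frame; every candidate has L = ρ·(t + p + q).
LSL: p² = 2 + d² − 2cos(α−β) + 2d(sin α − sin β) = 6.272873; p = √p² = 2.504570; φ = atan2(cos β − cos α, d + sin α − sin β) = -0.339200 rad; t = (φ − α) mod 2π = 5.217514 rad, q = (β − φ) mod 2π = 1.995932 rad → L = 4.32·(5.217514 + 2.504570 + 1.995932) = 4.32·9.718016 = 41.981830 m
RSR: p² = 2 + d² − 2cos(α−β) + 2d(sin β − sin α) = 9.851212; p = √p² = 3.138664; φ = atan2(cos α − cos β, d − sin α + sin β) = 0.268735 rad; t = (α − φ) mod 2π = 0.457737 rad, q = (φ − β) mod 2π = 4.895188 rad → L = 4.32·(0.457737 + 3.138664 + 4.895188) = 4.32·8.491589 = 36.683664 m
LSR: p² = d² − 2 + 2cos(α−β) + 2d(sin α + sin β) = 15.399354; p = √p² = 3.924201; φ = atan2(−cos α − cos β, d + sin α + sin β) − atan2(−2, p) = 0.320541 rad; t = (φ − α) mod 2π = 5.877255 rad, q = (φ − β) mod 2π = 4.946994 rad → L = 4.32·(5.877255 + 3.924201 + 4.946994) = 4.32·14.748450 = 63.713303 m
RSL: p² = d² − 2 + 2cos(α−β) − 2d(sin α + sin β) = -2.494268 < 0 → infeasible
RLR: c = (6 − d² + 2cos(α−β) + 2d(sin α − sin β))/8 = -0.231402; p = 2π − arccos c = 4.478871 rad; φ = atan2(cos α − cos β, d − sin α + sin β) = 0.268735 rad; t = (α − φ + p/2) mod 2π = 2.697172 rad, q = (α − β − t + p) mod 2π = 0.851438 rad → L = 4.32·(2.697172 + 4.478871 + 0.851438) = 4.32·8.027481 = 34.678720 m
LRL: c = (6 − d² + 2cos(α−β) − 2d(sin α − sin β))/8 = 0.215891; p = 2π − arccos c = 4.929993 rad; φ = atan2(cos β − cos α, d + sin α − sin β) = -0.339200 rad; t = (φ − α + p/2) mod 2π = 1.399325 rad, q = (β − α − t + p) mod 2π = 4.460929 rad → L = 4.32·(1.399325 + 4.929993 + 4.460929) = 4.32·10.790247 = 46.613866 m
Shortest: RLR with L = 34.678720 m ≈ 34.6787 m
Convert RLR to answer units (arcs ×180/π): t = 2.697172·180/π = 154.5366°, p = 4.478871·180/π = 256.6204°, q = 0.851438·180/π = 48.7838°, L = 34.6787 m.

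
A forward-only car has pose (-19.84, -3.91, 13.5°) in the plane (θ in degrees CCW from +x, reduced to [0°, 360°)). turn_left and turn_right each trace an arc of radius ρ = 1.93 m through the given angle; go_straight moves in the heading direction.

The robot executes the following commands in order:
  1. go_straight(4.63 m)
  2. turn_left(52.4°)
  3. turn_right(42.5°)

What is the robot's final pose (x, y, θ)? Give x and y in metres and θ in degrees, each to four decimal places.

set_pose: (x, y, θ) = (-19.8400, -3.9100, 13.5000°), ρ = 1.93
go_straight(4.63): x += 4.63·cos θ, y += 4.63·sin θ → (-15.3379, -2.8291, 13.5000°)
turn_left(52.4°): centre at ρ to the left, rotate +52.4° → (-14.0267, -1.7406, 65.9000°)
turn_right(42.5°): centre at ρ to the right, rotate −42.5° → (-13.0314, -0.7574, 23.4000°)

(-13.0314, -0.7574, 23.4000°)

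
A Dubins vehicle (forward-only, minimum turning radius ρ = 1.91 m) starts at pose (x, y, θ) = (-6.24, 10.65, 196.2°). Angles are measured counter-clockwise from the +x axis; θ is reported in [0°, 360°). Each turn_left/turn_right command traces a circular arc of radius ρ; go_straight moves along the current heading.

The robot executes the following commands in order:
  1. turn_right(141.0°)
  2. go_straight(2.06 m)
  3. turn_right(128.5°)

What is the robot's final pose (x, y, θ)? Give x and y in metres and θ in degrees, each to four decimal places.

set_pose: (x, y, θ) = (-6.2400, 10.6500, 196.2000°), ρ = 1.91
turn_right(141.0°): centre at ρ to the right, rotate −141.0° → (-8.3413, 13.5742, 55.2000°)
go_straight(2.06): x += 2.06·cos θ, y += 2.06·sin θ → (-7.1656, 15.2658, 55.2000°)
turn_right(128.5°): centre at ρ to the right, rotate −128.5° → (-3.7678, 14.7246, -73.3000° ≡ 286.7000°)

(-3.7678, 14.7246, 286.7000°)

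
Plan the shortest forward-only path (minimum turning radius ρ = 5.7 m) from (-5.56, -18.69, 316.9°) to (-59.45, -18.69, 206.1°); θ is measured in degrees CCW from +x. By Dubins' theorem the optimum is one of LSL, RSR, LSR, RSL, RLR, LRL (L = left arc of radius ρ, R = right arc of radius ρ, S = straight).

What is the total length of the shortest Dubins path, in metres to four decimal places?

64.8583 m

Let ψ = atan2(Δy, Δx) = atan2(0.00, -53.89) = 180.0000° be the start→goal bearing.
Normalize: d = |goal − start| / ρ = 53.890000/5.7 = 9.454386, α = (θ_start − ψ) mod 360° = 136.9000° = 2.389356 rad, β = (θ_goal − ψ) mod 360° = 26.1000° = 0.455531 rad.
Common terms: sin α = 0.683274, cos α = -0.730162, sin β = 0.439939, cos β = 0.898028, cos(α−β) = -0.355107, d² = 89.385414. Work in radians in the unit-radius frame; every candidate has L = ρ·(t + p + q).
LSL: p² = 2 + d² − 2cos(α−β) + 2d(sin α − sin β) = 96.696786; p = √p² = 9.833452; φ = atan2(cos β − cos α, d + sin α − sin β) = 0.166343 rad; t = (φ − α) mod 2π = 4.060172 rad, q = (β − φ) mod 2π = 0.289188 rad → L = 5.7·(4.060172 + 9.833452 + 0.289188) = 5.7·14.182813 = 80.842034 m
RSR: p² = 2 + d² − 2cos(α−β) + 2d(sin β − sin α) = 87.494469; p = √p² = 9.353848; φ = atan2(cos α − cos β, d − sin α + sin β) = -0.174958 rad; t = (α − φ) mod 2π = 2.564313 rad, q = (φ − β) mod 2π = 5.652697 rad → L = 5.7·(2.564313 + 9.353848 + 5.652697) = 5.7·17.570858 = 100.153890 m
LSR: p² = d² − 2 + 2cos(α−β) + 2d(sin α + sin β) = 107.913777; p = √p² = 10.388156; φ = atan2(−cos α − cos β, d + sin α + sin β) − atan2(−2, p) = 0.174331 rad; t = (φ − α) mod 2π = 4.068161 rad, q = (φ − β) mod 2π = 6.001986 rad → L = 5.7·(4.068161 + 10.388156 + 6.001986) = 5.7·20.458302 = 116.612321 m
RSL: p² = d² − 2 + 2cos(α−β) − 2d(sin α + sin β) = 65.436623; p = √p² = 8.089291; φ = atan2(cos α + cos β, d − sin α − sin β) − atan2(2, p) = -0.222233 rad; t = (α − φ) mod 2π = 2.611589 rad, q = (β − φ) mod 2π = 0.677764 rad → L = 5.7·(2.611589 + 8.089291 + 0.677764) = 5.7·11.378644 = 64.858272 m
RLR: c = (6 − d² + 2cos(α−β) + 2d(sin α − sin β))/8 = -9.936809, |c| > 1 → infeasible
LRL: c = (6 − d² + 2cos(α−β) − 2d(sin α − sin β))/8 = -11.087098, |c| > 1 → infeasible
Shortest: RSL with L = 64.858272 m ≈ 64.8583 m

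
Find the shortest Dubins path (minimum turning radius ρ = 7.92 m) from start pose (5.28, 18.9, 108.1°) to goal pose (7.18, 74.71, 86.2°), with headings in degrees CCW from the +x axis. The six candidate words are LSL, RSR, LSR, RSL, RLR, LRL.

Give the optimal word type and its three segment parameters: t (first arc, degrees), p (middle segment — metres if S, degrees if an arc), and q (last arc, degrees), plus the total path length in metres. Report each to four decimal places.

RSR: t = 20.5655°, p = 52.8735 m, q = 1.3345°, L = 55.9007 m

Let ψ = atan2(Δy, Δx) = atan2(55.81, 1.90) = 88.0502° be the start→goal bearing.
Normalize: d = |goal − start| / ρ = 55.842333/7.92 = 7.050800, α = (θ_start − ψ) mod 360° = 20.0498° = 0.349936 rad, β = (θ_goal − ψ) mod 360° = 358.1498° = 6.250894 rad.
Common terms: sin α = 0.342837, cos α = 0.939395, sin β = -0.032286, cos β = 0.999479, cos(α−β) = 0.927836, d² = 49.713774. Work in radians in the unit-radius frame; every candidate has L = ρ·(t + p + q).
LSL: p² = 2 + d² − 2cos(α−β) + 2d(sin α − sin β) = 55.147939; p = √p² = 7.426166; φ = atan2(cos β − cos α, d + sin α − sin β) = 0.008091 rad; t = (φ − α) mod 2π = 5.941341 rad, q = (β − φ) mod 2π = 6.242803 rad → L = 7.92·(5.941341 + 7.426166 + 6.242803) = 7.92·19.610309 = 155.313650 m
RSR: p² = 2 + d² − 2cos(α−β) + 2d(sin β − sin α) = 44.568265; p = √p² = 6.675947; φ = atan2(cos α − cos β, d − sin α + sin β) = -0.009000 rad; t = (α − φ) mod 2π = 0.358936 rad, q = (φ − β) mod 2π = 0.023291 rad → L = 7.92·(0.358936 + 6.675947 + 0.023291) = 7.92·7.058174 = 55.900737 m
LSR: p² = d² − 2 + 2cos(α−β) + 2d(sin α + sin β) = 53.948717; p = √p² = 7.344979; φ = atan2(−cos α − cos β, d + sin α + sin β) − atan2(−2, p) = 0.008313 rad; t = (φ − α) mod 2π = 5.941563 rad, q = (φ − β) mod 2π = 0.040604 rad → L = 7.92·(5.941563 + 7.344979 + 0.040604) = 7.92·13.327146 = 105.550998 m
RSL: p² = d² − 2 + 2cos(α−β) − 2d(sin α + sin β) = 45.190177; p = √p² = 6.722364; φ = atan2(cos α + cos β, d − sin α − sin β) − atan2(2, p) = -0.009081 rad; t = (α − φ) mod 2π = 0.359016 rad, q = (β − φ) mod 2π = 6.259975 rad → L = 7.92·(0.359016 + 6.722364 + 6.259975) = 7.92·13.341355 = 105.663531 m
RLR: c = (6 − d² + 2cos(α−β) + 2d(sin α − sin β))/8 = -4.571033, |c| > 1 → infeasible
LRL: c = (6 − d² + 2cos(α−β) − 2d(sin α − sin β))/8 = -5.893492, |c| > 1 → infeasible
Shortest: RSR with L = 55.900737 m ≈ 55.9007 m
Convert RSR to answer units (arcs ×180/π): t = 0.358936·180/π = 20.5655°, p = ρ·p = 7.92·6.675947 = 52.8735 m, q = 0.023291·180/π = 1.3345°, L = 55.9007 m.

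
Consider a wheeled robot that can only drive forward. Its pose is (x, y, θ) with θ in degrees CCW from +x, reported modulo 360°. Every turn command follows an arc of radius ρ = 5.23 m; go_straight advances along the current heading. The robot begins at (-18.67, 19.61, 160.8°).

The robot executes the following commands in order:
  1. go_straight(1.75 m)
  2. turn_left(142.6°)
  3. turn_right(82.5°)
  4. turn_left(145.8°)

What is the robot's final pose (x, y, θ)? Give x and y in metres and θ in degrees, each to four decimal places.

(-23.3164, -3.6121, 6.7000°)

set_pose: (x, y, θ) = (-18.6700, 19.6100, 160.8000°), ρ = 5.23
go_straight(1.75): x += 1.75·cos θ, y += 1.75·sin θ → (-20.3227, 20.1855, 160.8000°)
turn_left(142.6°): centre at ρ to the left, rotate +142.6° → (-26.4089, 12.3674, 303.4000°)
turn_right(82.5°): centre at ρ to the right, rotate −82.5° → (-27.3508, 5.5353, 220.9000°)
turn_left(145.8°): centre at ρ to the left, rotate +145.8° → (-23.3164, -3.6121, 366.7000° ≡ 6.7000°)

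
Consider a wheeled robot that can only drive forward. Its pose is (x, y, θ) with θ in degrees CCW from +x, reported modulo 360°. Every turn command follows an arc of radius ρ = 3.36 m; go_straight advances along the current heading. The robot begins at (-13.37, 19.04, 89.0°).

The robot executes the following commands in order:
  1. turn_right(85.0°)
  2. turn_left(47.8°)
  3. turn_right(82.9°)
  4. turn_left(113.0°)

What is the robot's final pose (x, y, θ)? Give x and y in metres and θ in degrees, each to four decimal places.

(1.5993, 26.8100, 81.9000°)

set_pose: (x, y, θ) = (-13.3700, 19.0400, 89.0000°), ρ = 3.36
turn_right(85.0°): centre at ρ to the right, rotate −85.0° → (-10.2449, 22.3332, 4.0000°)
turn_left(47.8°): centre at ρ to the left, rotate +47.8° → (-7.8388, 23.6071, 51.8000°)
turn_right(82.9°): centre at ρ to the right, rotate −82.9° → (-3.4628, 24.4063, -31.1000° ≡ 328.9000°)
turn_left(113.0°): centre at ρ to the left, rotate +113.0° → (1.5993, 26.8100, 441.9000° ≡ 81.9000°)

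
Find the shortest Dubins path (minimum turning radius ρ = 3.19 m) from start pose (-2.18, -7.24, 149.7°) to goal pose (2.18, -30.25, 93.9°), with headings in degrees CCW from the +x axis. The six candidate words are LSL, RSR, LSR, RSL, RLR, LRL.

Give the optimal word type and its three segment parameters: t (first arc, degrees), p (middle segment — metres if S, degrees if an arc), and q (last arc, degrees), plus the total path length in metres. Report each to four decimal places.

LSL: t = 128.0517°, p = 20.6615 m, q = 176.1483°, L = 37.5982 m

Let ψ = atan2(Δy, Δx) = atan2(-23.01, 4.36) = -79.2706° be the start→goal bearing.
Normalize: d = |goal − start| / ρ = 23.419430/3.19 = 7.341514, α = (θ_start − ψ) mod 360° = 228.9706° = 3.996291 rad, β = (θ_goal − ψ) mod 360° = 173.1706° = 3.022398 rad.
Common terms: sin α = -0.754373, cos α = -0.656446, sin β = 0.118913, cos β = -0.992905, cos(α−β) = 0.562083, d² = 53.897829. Work in radians in the unit-radius frame; every candidate has L = ρ·(t + p + q).
LSL: p² = 2 + d² − 2cos(α−β) + 2d(sin α − sin β) = 41.951178; p = √p² = 6.476973; φ = atan2(cos β − cos α, d + sin α − sin β) = -0.051970 rad; t = (φ − α) mod 2π = 2.234924 rad, q = (β − φ) mod 2π = 3.074368 rad → L = 3.19·(2.234924 + 6.476973 + 3.074368) = 3.19·11.786264 = 37.598184 m
RSR: p² = 2 + d² − 2cos(α−β) + 2d(sin β − sin α) = 67.596147; p = √p² = 8.221688; φ = atan2(cos α − cos β, d − sin α + sin β) = 0.040935 rad; t = (α − φ) mod 2π = 3.955357 rad, q = (φ − β) mod 2π = 3.301722 rad → L = 3.19·(3.955357 + 8.221688 + 3.301722) = 3.19·15.478767 = 49.377266 m
LSR: p² = d² − 2 + 2cos(α−β) + 2d(sin α + sin β) = 43.691513; p = √p² = 6.609956; φ = atan2(−cos α − cos β, d + sin α + sin β) − atan2(−2, p) = 0.534979 rad; t = (φ − α) mod 2π = 2.821873 rad, q = (φ − β) mod 2π = 3.795767 rad → L = 3.19·(2.821873 + 6.609956 + 3.795767) = 3.19·13.227596 = 42.196030 m
RSL: p² = d² − 2 + 2cos(α−β) − 2d(sin α + sin β) = 62.352478; p = √p² = 7.896359; φ = atan2(cos α + cos β, d − sin α − sin β) − atan2(2, p) = -0.451955 rad; t = (α − φ) mod 2π = 4.448247 rad, q = (β − φ) mod 2π = 3.474353 rad → L = 3.19·(4.448247 + 7.896359 + 3.474353) = 3.19·15.818958 = 50.462477 m
RLR: c = (6 − d² + 2cos(α−β) + 2d(sin α − sin β))/8 = -7.449518, |c| > 1 → infeasible
LRL: c = (6 − d² + 2cos(α−β) − 2d(sin α − sin β))/8 = -4.243897, |c| > 1 → infeasible
Shortest: LSL with L = 37.598184 m ≈ 37.5982 m
Convert LSL to answer units (arcs ×180/π): t = 2.234924·180/π = 128.0517°, p = ρ·p = 3.19·6.476973 = 20.6615 m, q = 3.074368·180/π = 176.1483°, L = 37.5982 m.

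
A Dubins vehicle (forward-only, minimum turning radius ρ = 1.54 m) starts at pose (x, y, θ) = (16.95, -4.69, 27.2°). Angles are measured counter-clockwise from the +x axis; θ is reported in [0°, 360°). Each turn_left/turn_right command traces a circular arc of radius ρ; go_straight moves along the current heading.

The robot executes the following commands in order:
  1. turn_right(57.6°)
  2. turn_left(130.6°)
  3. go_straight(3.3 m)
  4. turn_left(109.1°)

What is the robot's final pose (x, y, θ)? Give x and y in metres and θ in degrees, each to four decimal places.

set_pose: (x, y, θ) = (16.9500, -4.6900, 27.2000°), ρ = 1.54
turn_right(57.6°): centre at ρ to the right, rotate −57.6° → (18.4332, -4.7314, -30.4000° ≡ 329.6000°)
turn_left(130.6°): centre at ρ to the left, rotate +130.6° → (20.7282, -3.1304, 460.2000° ≡ 100.2000°)
go_straight(3.3): x += 3.3·cos θ, y += 3.3·sin θ → (20.1438, 0.1174, 100.2000°)
turn_left(109.1°): centre at ρ to the left, rotate +109.1° → (17.8745, 1.1877, 209.3000°)

(17.8745, 1.1877, 209.3000°)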